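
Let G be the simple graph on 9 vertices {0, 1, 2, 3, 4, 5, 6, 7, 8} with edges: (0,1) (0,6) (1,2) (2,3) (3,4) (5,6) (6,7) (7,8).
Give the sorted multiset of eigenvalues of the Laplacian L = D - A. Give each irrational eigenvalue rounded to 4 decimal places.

Each diagonal entry of L is the vertex degree and each off-diagonal entry is -1 where an edge is present, 0 otherwise; in the order [0, 1, 2, 3, 4, 5, 6, 7, 8] the diagonal is [2, 2, 2, 2, 1, 1, 3, 2, 1]. Diagonalising L (or applying a numerical eigensolver to the 9x9 matrix) gives the spectrum above. The single zero eigenvalue shows the graph is connected.

[0, 0.1404, 0.5362, 0.7754, 1.5803, 2.2449, 2.7784, 3.5988, 4.3455]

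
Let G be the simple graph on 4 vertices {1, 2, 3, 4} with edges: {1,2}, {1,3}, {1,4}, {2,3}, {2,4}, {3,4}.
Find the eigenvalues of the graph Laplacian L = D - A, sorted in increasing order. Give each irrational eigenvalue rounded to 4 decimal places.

With the vertex order [1, 2, 3, 4], the degrees are [3, 3, 3, 3], giving D = diag(3, 3, 3, 3) and L = D - A. L is symmetric positive semidefinite, so every eigenvalue is real and nonnegative.

[0, 4, 4, 4]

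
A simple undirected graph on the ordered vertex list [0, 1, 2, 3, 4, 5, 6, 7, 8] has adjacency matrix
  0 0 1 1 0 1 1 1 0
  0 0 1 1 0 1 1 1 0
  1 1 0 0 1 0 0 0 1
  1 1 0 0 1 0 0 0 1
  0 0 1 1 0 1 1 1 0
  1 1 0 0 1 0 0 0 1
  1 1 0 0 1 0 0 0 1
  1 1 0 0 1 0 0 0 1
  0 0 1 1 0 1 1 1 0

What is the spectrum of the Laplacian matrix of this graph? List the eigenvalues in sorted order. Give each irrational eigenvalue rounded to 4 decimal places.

With the vertex order [0, 1, 2, 3, 4, 5, 6, 7, 8], the degrees are [5, 5, 4, 4, 5, 4, 4, 4, 5], giving D = diag(5, 5, 4, 4, 5, 4, 4, 4, 5) and L = D - A. Diagonalising L (or applying a numerical eigensolver to the 9x9 matrix) gives the spectrum above. The single zero eigenvalue shows the graph is connected. By the matrix-tree theorem the graph has (1/9) * product of the nonzero eigenvalues = 32000 spanning trees. There is one zero in the spectrum, matching the 1 component.

[0, 4, 4, 4, 4, 5, 5, 5, 9]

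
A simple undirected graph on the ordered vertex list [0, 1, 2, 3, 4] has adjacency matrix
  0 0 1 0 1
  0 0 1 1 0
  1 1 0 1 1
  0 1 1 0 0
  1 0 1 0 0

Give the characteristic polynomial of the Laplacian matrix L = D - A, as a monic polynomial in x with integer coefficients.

With the vertex order [0, 1, 2, 3, 4], the degrees are [2, 2, 4, 2, 2], giving D = diag(2, 2, 4, 2, 2) and L = D - A. Computing det(xI - L) by cofactor expansion (or equivalently via sum-over-permutations) gives x^5 - 12x^4 + 50x^3 - 84x^2 + 45x. Since p(0) = det(-L) = 0, x divides p(x). The eigenvalues sum to 12, which equals trace(L) = 2|E|.

x^5 - 12x^4 + 50x^3 - 84x^2 + 45x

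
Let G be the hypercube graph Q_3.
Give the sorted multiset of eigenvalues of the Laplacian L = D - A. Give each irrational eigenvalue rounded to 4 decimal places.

The graph has 8 vertices and degree multiset [3, 3, 3, 3, 3, 3, 3, 3]; D is the diagonal matrix of degrees and L = D - A. Diagonalising L (or applying a numerical eigensolver to the 8x8 matrix) gives the spectrum above. The single zero eigenvalue shows the graph is connected. The largest eigenvalue, 6, is at most the vertex count 8.

[0, 2, 2, 2, 4, 4, 4, 6]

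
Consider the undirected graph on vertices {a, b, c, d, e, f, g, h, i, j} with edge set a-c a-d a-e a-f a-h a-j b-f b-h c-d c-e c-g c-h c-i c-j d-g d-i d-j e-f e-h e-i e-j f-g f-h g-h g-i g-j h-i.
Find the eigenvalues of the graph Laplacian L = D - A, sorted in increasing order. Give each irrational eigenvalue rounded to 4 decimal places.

[0, 1.7012, 4.3910, 4.5935, 5.5453, 6, 6.9762, 7.7575, 8.4008, 8.6345]

Reading degrees in the order [a, b, c, d, e, f, g, h, i, j] gives [6, 2, 7, 5, 6, 5, 6, 7, 5, 5]; set D = diag(6, 2, 7, 5, 6, 5, 6, 7, 5, 5) and form L = D - A. Diagonalising L (or applying a numerical eigensolver to the 10x10 matrix) gives the spectrum above. The single zero eigenvalue shows the graph is connected. The largest eigenvalue, 8.6345, is at most the vertex count 10.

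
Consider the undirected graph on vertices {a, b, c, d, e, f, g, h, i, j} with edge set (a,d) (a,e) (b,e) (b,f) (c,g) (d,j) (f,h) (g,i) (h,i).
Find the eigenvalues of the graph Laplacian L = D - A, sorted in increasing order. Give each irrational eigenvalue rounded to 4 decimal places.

[0, 0.0979, 0.3820, 0.8244, 1.3820, 2, 2.6180, 3.1756, 3.6180, 3.9021]

With the vertex order [a, b, c, d, e, f, g, h, i, j], the degrees are [2, 2, 1, 2, 2, 2, 2, 2, 2, 1], giving D = diag(2, 2, 1, 2, 2, 2, 2, 2, 2, 1) and L = D - A. The multiplicity of 0 as a Laplacian eigenvalue equals the number of connected components. The single zero eigenvalue shows the graph is connected. The largest eigenvalue, 3.9021, is at most the vertex count 10.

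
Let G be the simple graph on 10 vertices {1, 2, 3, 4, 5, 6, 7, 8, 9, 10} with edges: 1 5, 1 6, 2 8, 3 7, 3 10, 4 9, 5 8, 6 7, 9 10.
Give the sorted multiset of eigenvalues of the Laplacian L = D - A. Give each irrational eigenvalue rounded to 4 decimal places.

[0, 0.0979, 0.3820, 0.8244, 1.3820, 2, 2.6180, 3.1756, 3.6180, 3.9021]

Reading degrees in the order [1, 2, 3, 4, 5, 6, 7, 8, 9, 10] gives [2, 1, 2, 1, 2, 2, 2, 2, 2, 2]; set D = diag(2, 1, 2, 1, 2, 2, 2, 2, 2, 2) and form L = D - A. Diagonalising L (or applying a numerical eigensolver to the 10x10 matrix) gives the spectrum above. The eigenvalues sum to 18, which equals trace(L) = 2|E|.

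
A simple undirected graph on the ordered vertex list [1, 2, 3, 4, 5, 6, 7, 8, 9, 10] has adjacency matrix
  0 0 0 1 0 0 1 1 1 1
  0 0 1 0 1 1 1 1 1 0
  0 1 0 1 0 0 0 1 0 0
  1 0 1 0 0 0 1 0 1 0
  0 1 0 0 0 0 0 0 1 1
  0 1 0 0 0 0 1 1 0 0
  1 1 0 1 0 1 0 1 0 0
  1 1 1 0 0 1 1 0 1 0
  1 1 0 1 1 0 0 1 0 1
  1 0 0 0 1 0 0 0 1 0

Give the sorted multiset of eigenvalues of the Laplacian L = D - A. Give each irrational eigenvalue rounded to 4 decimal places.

[0, 1.7071, 2.5578, 3.0953, 3.9890, 5.0401, 5.8234, 6.3321, 7.4046, 8.0506]

Each diagonal entry of L is the vertex degree and each off-diagonal entry is -1 where an edge is present, 0 otherwise; in the order [1, 2, 3, 4, 5, 6, 7, 8, 9, 10] the diagonal is [5, 6, 3, 4, 3, 3, 5, 6, 6, 3]. Diagonalising L (or applying a numerical eigensolver to the 10x10 matrix) gives the spectrum above. The single zero eigenvalue shows the graph is connected. The eigenvalues sum to 44, which equals trace(L) = 2|E|.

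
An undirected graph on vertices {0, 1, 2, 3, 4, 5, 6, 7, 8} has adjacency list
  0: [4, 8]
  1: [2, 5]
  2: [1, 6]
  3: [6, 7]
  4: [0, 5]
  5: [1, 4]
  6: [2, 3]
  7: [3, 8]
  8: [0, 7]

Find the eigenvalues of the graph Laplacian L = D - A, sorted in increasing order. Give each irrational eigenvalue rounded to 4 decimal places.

[0, 0.4679, 0.4679, 1.6527, 1.6527, 3, 3, 3.8794, 3.8794]

Each diagonal entry of L is the vertex degree and each off-diagonal entry is -1 where an edge is present, 0 otherwise; in the order [0, 1, 2, 3, 4, 5, 6, 7, 8] the diagonal is [2, 2, 2, 2, 2, 2, 2, 2, 2]. Diagonalising L (or applying a numerical eigensolver to the 9x9 matrix) gives the spectrum above. The single zero eigenvalue shows the graph is connected.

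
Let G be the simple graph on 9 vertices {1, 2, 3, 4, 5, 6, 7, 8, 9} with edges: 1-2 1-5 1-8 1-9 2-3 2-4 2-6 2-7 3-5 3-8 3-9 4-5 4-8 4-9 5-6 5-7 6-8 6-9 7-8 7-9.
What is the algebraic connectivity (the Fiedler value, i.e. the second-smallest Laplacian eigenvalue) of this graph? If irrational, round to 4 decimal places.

Each diagonal entry of L is the vertex degree and each off-diagonal entry is -1 where an edge is present, 0 otherwise; in the order [1, 2, 3, 4, 5, 6, 7, 8, 9] the diagonal is [4, 5, 4, 4, 5, 4, 4, 5, 5]. Computing the eigenvalues of L and sorting gives [0, 4, 4, 4, 4, 5, 5, 5, 9]. The Fiedler value lambda_2 = 4 is strictly positive, so the graph is connected. There is one zero in the spectrum, matching the 1 component. The largest eigenvalue, 9, is at most the vertex count 9.

4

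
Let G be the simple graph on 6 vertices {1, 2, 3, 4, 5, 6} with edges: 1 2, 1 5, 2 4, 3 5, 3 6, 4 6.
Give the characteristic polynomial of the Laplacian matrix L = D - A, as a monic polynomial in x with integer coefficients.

Reading degrees in the order [1, 2, 3, 4, 5, 6] gives [2, 2, 2, 2, 2, 2]; set D = diag(2, 2, 2, 2, 2, 2) and form L = D - A. Computing det(xI - L) by cofactor expansion (or equivalently via sum-over-permutations) gives x^6 - 12x^5 + 54x^4 - 112x^3 + 105x^2 - 36x. The constant term is 0 because L is singular (the all-ones vector lies in its kernel).

x^6 - 12x^5 + 54x^4 - 112x^3 + 105x^2 - 36x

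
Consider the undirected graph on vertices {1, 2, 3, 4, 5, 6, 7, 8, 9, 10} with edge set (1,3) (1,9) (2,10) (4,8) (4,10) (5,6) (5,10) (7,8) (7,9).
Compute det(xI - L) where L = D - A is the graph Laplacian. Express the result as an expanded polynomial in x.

With the vertex order [1, 2, 3, 4, 5, 6, 7, 8, 9, 10], the degrees are [2, 1, 1, 2, 2, 1, 2, 2, 2, 3], giving D = diag(2, 1, 1, 2, 2, 1, 2, 2, 2, 3) and L = D - A. L has integer entries, so p(x) = det(xI - L) has integer coefficients. Expanding the determinant yields x^10 - 18x^9 + 135x^8 - 548x^7 + 1309x^6 - 1874x^5 + 1569x^4 - 716x^3 + 153x^2 - 10x. The constant term is 0 because L is singular (the all-ones vector lies in its kernel). There is one zero in the spectrum, matching the 1 component.

x^10 - 18x^9 + 135x^8 - 548x^7 + 1309x^6 - 1874x^5 + 1569x^4 - 716x^3 + 153x^2 - 10x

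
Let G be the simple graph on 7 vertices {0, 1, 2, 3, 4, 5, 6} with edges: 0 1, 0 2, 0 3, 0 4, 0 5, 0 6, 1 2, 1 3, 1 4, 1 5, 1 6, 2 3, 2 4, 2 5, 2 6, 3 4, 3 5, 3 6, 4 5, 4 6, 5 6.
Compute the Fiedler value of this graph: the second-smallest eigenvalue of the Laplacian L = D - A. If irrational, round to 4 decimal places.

7

Each diagonal entry of L is the vertex degree and each off-diagonal entry is -1 where an edge is present, 0 otherwise; in the order [0, 1, 2, 3, 4, 5, 6] the diagonal is [6, 6, 6, 6, 6, 6, 6]. Computing the eigenvalues of L and sorting gives [0, 7, 7, 7, 7, 7, 7]. The Fiedler value lambda_2 = 7 is strictly positive, so the graph is connected.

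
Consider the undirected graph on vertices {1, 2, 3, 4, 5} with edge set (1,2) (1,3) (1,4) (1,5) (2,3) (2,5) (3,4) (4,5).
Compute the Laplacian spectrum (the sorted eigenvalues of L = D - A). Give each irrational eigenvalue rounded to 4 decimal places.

Each diagonal entry of L is the vertex degree and each off-diagonal entry is -1 where an edge is present, 0 otherwise; in the order [1, 2, 3, 4, 5] the diagonal is [4, 3, 3, 3, 3]. L is symmetric positive semidefinite, so every eigenvalue is real and nonnegative. The single zero eigenvalue shows the graph is connected. The eigenvalues sum to 16, which equals trace(L) = 2|E|. There is one zero in the spectrum, matching the 1 component.

[0, 3, 3, 5, 5]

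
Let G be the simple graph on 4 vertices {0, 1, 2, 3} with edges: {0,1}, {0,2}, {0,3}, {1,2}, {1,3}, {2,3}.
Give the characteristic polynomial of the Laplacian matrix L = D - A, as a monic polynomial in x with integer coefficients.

x^4 - 12x^3 + 48x^2 - 64x

Reading degrees in the order [0, 1, 2, 3] gives [3, 3, 3, 3]; set D = diag(3, 3, 3, 3) and form L = D - A. L has integer entries, so p(x) = det(xI - L) has integer coefficients. Expanding the determinant yields x^4 - 12x^3 + 48x^2 - 64x. Since p(0) = det(-L) = 0, x divides p(x). The largest eigenvalue, 4, is at most the vertex count 4.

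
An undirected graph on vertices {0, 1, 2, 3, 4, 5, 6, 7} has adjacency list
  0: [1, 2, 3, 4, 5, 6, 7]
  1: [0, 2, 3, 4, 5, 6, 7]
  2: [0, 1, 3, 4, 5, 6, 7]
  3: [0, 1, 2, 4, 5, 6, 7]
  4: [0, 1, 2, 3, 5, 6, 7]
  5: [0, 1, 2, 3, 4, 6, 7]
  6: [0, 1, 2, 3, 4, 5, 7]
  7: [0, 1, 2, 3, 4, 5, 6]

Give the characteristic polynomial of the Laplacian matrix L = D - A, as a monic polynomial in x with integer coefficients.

x^8 - 56x^7 + 1344x^6 - 17920x^5 + 143360x^4 - 688128x^3 + 1835008x^2 - 2097152x

Reading degrees in the order [0, 1, 2, 3, 4, 5, 6, 7] gives [7, 7, 7, 7, 7, 7, 7, 7]; set D = diag(7, 7, 7, 7, 7, 7, 7, 7) and form L = D - A. Computing det(xI - L) by cofactor expansion (or equivalently via sum-over-permutations) gives x^8 - 56x^7 + 1344x^6 - 17920x^5 + 143360x^4 - 688128x^3 + 1835008x^2 - 2097152x. The coefficient of x^7 equals -trace(L) = -56, matching the sum of degrees. The eigenvalues sum to 56, which equals trace(L) = 2|E|.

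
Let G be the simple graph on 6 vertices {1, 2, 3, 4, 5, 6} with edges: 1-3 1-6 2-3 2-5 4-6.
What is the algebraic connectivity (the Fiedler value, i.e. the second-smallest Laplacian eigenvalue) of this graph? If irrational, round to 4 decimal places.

0.2679

Reading degrees in the order [1, 2, 3, 4, 5, 6] gives [2, 2, 2, 1, 1, 2]; set D = diag(2, 2, 2, 1, 1, 2) and form L = D - A. The sorted Laplacian eigenvalues are [0, 0.2679, 1, 2, 3, 3.7321]; the algebraic connectivity is the second entry, 0.2679. By the matrix-tree theorem the graph has (1/6) * product of the nonzero eigenvalues = 1 spanning tree. The largest eigenvalue, 3.7321, is at most the vertex count 6.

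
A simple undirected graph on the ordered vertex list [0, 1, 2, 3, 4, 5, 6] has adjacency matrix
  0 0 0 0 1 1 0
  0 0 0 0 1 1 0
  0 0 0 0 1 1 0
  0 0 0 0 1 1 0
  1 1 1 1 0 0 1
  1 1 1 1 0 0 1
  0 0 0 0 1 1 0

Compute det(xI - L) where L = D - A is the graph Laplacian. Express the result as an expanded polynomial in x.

x^7 - 20x^6 + 155x^5 - 600x^4 + 1240x^3 - 1312x^2 + 560x

With the vertex order [0, 1, 2, 3, 4, 5, 6], the degrees are [2, 2, 2, 2, 5, 5, 2], giving D = diag(2, 2, 2, 2, 5, 5, 2) and L = D - A. Computing det(xI - L) by cofactor expansion (or equivalently via sum-over-permutations) gives x^7 - 20x^6 + 155x^5 - 600x^4 + 1240x^3 - 1312x^2 + 560x. The constant term is 0 because L is singular (the all-ones vector lies in its kernel). There is one zero in the spectrum, matching the 1 component.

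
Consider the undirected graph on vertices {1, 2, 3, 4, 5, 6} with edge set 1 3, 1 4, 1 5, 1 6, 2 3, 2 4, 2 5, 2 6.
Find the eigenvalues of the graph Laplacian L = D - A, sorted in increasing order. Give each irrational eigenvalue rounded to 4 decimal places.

[0, 2, 2, 2, 4, 6]

Reading degrees in the order [1, 2, 3, 4, 5, 6] gives [4, 4, 2, 2, 2, 2]; set D = diag(4, 4, 2, 2, 2, 2) and form L = D - A. The multiplicity of 0 as a Laplacian eigenvalue equals the number of connected components. The single zero eigenvalue shows the graph is connected. There is one zero in the spectrum, matching the 1 component.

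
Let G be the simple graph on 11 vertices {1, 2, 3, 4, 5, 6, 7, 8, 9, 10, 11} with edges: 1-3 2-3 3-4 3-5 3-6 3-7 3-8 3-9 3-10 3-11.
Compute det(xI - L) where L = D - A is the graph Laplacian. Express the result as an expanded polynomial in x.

x^11 - 20x^10 + 135x^9 - 480x^8 + 1050x^7 - 1512x^6 + 1470x^5 - 960x^4 + 405x^3 - 100x^2 + 11x

Reading degrees in the order [1, 2, 3, 4, 5, 6, 7, 8, 9, 10, 11] gives [1, 1, 10, 1, 1, 1, 1, 1, 1, 1, 1]; set D = diag(1, 1, 10, 1, 1, 1, 1, 1, 1, 1, 1) and form L = D - A. Computing det(xI - L) by cofactor expansion (or equivalently via sum-over-permutations) gives x^11 - 20x^10 + 135x^9 - 480x^8 + 1050x^7 - 1512x^6 + 1470x^5 - 960x^4 + 405x^3 - 100x^2 + 11x. The coefficient of x^10 equals -trace(L) = -20, matching the sum of degrees.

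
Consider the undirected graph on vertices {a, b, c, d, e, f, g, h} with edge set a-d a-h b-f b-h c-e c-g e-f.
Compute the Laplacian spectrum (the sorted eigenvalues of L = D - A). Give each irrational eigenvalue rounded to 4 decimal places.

[0, 0.1522, 0.5858, 1.2346, 2, 2.7654, 3.4142, 3.8478]

Reading degrees in the order [a, b, c, d, e, f, g, h] gives [2, 2, 2, 1, 2, 2, 1, 2]; set D = diag(2, 2, 2, 1, 2, 2, 1, 2) and form L = D - A. L is symmetric positive semidefinite, so every eigenvalue is real and nonnegative. The eigenvalues sum to 14, which equals trace(L) = 2|E|.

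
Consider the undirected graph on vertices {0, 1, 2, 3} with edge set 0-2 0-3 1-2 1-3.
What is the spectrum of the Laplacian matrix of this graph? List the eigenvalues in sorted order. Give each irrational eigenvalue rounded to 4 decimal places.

With the vertex order [0, 1, 2, 3], the degrees are [2, 2, 2, 2], giving D = diag(2, 2, 2, 2) and L = D - A. Since every row of L sums to 0, the all-ones vector is in the kernel and 0 is an eigenvalue. The single zero eigenvalue shows the graph is connected. There is one zero in the spectrum, matching the 1 component.

[0, 2, 2, 4]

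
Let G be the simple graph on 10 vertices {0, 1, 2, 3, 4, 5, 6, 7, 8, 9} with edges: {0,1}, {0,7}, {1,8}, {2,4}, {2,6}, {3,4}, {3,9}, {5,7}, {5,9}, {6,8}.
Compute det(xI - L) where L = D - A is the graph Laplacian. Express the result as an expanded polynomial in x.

x^10 - 20x^9 + 170x^8 - 800x^7 + 2275x^6 - 4004x^5 + 4290x^4 - 2640x^3 + 825x^2 - 100x

Each diagonal entry of L is the vertex degree and each off-diagonal entry is -1 where an edge is present, 0 otherwise; in the order [0, 1, 2, 3, 4, 5, 6, 7, 8, 9] the diagonal is [2, 2, 2, 2, 2, 2, 2, 2, 2, 2]. Computing det(xI - L) by cofactor expansion (or equivalently via sum-over-permutations) gives x^10 - 20x^9 + 170x^8 - 800x^7 + 2275x^6 - 4004x^5 + 4290x^4 - 2640x^3 + 825x^2 - 100x. The coefficient of x^9 equals -trace(L) = -20, matching the sum of degrees. There is one zero in the spectrum, matching the 1 component.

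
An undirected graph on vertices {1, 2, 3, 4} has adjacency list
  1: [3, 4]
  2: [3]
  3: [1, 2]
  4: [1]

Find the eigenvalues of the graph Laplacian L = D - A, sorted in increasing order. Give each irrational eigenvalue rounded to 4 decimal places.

With the vertex order [1, 2, 3, 4], the degrees are [2, 1, 2, 1], giving D = diag(2, 1, 2, 1) and L = D - A. The multiplicity of 0 as a Laplacian eigenvalue equals the number of connected components. By the matrix-tree theorem the graph has (1/4) * product of the nonzero eigenvalues = 1 spanning tree.

[0, 0.5858, 2, 3.4142]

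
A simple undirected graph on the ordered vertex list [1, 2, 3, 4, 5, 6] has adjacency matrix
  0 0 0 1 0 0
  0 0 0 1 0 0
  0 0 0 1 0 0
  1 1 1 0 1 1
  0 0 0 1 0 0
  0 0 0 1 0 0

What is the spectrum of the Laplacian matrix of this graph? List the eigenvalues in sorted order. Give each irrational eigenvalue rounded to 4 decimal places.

Each diagonal entry of L is the vertex degree and each off-diagonal entry is -1 where an edge is present, 0 otherwise; in the order [1, 2, 3, 4, 5, 6] the diagonal is [1, 1, 1, 5, 1, 1]. L is symmetric positive semidefinite, so every eigenvalue is real and nonnegative. The eigenvalues sum to 10, which equals trace(L) = 2|E|.

[0, 1, 1, 1, 1, 6]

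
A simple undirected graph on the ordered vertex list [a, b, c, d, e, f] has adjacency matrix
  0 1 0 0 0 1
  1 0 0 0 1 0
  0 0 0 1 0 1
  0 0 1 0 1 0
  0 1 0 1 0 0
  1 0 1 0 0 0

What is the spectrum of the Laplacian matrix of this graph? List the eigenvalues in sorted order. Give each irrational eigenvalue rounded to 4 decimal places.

Each diagonal entry of L is the vertex degree and each off-diagonal entry is -1 where an edge is present, 0 otherwise; in the order [a, b, c, d, e, f] the diagonal is [2, 2, 2, 2, 2, 2]. The multiplicity of 0 as a Laplacian eigenvalue equals the number of connected components. There is one zero in the spectrum, matching the 1 component.

[0, 1, 1, 3, 3, 4]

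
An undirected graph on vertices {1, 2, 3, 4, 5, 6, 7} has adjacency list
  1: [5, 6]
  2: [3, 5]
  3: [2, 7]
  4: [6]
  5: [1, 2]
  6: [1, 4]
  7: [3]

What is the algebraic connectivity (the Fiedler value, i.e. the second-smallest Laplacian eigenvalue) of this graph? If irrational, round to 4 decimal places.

Each diagonal entry of L is the vertex degree and each off-diagonal entry is -1 where an edge is present, 0 otherwise; in the order [1, 2, 3, 4, 5, 6, 7] the diagonal is [2, 2, 2, 1, 2, 2, 1]. The smallest Laplacian eigenvalue is always 0. The next one, lambda_2 = 0.1981, measures how hard the graph is to disconnect: larger values mean better connectivity. The eigenvalues sum to 12, which equals trace(L) = 2|E|. By the matrix-tree theorem the graph has (1/7) * product of the nonzero eigenvalues = 1 spanning tree.

0.1981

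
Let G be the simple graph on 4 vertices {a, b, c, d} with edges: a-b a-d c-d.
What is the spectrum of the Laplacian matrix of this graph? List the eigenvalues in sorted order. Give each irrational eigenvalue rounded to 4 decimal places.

[0, 0.5858, 2, 3.4142]

With the vertex order [a, b, c, d], the degrees are [2, 1, 1, 2], giving D = diag(2, 1, 1, 2) and L = D - A. The multiplicity of 0 as a Laplacian eigenvalue equals the number of connected components. The single zero eigenvalue shows the graph is connected.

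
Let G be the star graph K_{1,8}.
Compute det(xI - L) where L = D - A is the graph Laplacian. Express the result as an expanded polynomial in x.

x^9 - 16x^8 + 84x^7 - 224x^6 + 350x^5 - 336x^4 + 196x^3 - 64x^2 + 9x

The graph has 9 vertices and degree multiset [8, 1, 1, 1, 1, 1, 1, 1, 1]; D is the diagonal matrix of degrees and L = D - A. The eigenvalues of L are [0, 1, 1, 1, 1, 1, 1, 1, 9]; the characteristic polynomial is the product of (x - lambda_i), which multiplies out to x^9 - 16x^8 + 84x^7 - 224x^6 + 350x^5 - 336x^4 + 196x^3 - 64x^2 + 9x. The constant term is 0 because L is singular (the all-ones vector lies in its kernel). By the matrix-tree theorem the graph has (1/9) * product of the nonzero eigenvalues = 1 spanning tree.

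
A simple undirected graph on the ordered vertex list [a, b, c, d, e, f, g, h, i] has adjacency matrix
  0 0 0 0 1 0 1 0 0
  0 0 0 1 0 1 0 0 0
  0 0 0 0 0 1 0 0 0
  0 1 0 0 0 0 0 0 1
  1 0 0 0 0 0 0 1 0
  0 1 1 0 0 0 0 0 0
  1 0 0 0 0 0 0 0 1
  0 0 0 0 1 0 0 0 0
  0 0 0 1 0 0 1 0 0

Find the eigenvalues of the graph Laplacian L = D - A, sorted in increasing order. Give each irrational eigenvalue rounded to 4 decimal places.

Reading degrees in the order [a, b, c, d, e, f, g, h, i] gives [2, 2, 1, 2, 2, 2, 2, 1, 2]; set D = diag(2, 2, 1, 2, 2, 2, 2, 1, 2) and form L = D - A. The multiplicity of 0 as a Laplacian eigenvalue equals the number of connected components. The single zero eigenvalue shows the graph is connected.

[0, 0.1206, 0.4679, 1, 1.6527, 2.3473, 3, 3.5321, 3.8794]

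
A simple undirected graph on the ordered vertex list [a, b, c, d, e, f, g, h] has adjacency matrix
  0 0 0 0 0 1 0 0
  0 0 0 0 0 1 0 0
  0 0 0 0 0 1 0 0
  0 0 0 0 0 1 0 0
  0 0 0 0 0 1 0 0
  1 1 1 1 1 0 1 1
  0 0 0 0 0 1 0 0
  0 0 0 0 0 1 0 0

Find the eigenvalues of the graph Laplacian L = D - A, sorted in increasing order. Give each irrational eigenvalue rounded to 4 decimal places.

Each diagonal entry of L is the vertex degree and each off-diagonal entry is -1 where an edge is present, 0 otherwise; in the order [a, b, c, d, e, f, g, h] the diagonal is [1, 1, 1, 1, 1, 7, 1, 1]. Since every row of L sums to 0, the all-ones vector is in the kernel and 0 is an eigenvalue. The single zero eigenvalue shows the graph is connected. There is one zero in the spectrum, matching the 1 component. By the matrix-tree theorem the graph has (1/8) * product of the nonzero eigenvalues = 1 spanning tree.

[0, 1, 1, 1, 1, 1, 1, 8]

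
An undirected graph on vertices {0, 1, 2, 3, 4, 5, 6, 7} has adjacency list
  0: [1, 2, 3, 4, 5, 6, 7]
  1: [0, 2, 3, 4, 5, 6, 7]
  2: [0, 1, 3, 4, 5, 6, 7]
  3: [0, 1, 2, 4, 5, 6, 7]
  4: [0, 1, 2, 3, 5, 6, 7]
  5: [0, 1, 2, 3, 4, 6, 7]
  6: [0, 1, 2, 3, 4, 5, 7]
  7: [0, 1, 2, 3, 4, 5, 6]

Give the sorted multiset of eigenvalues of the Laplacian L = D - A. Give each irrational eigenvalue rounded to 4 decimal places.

Reading degrees in the order [0, 1, 2, 3, 4, 5, 6, 7] gives [7, 7, 7, 7, 7, 7, 7, 7]; set D = diag(7, 7, 7, 7, 7, 7, 7, 7) and form L = D - A. L is symmetric positive semidefinite, so every eigenvalue is real and nonnegative. The single zero eigenvalue shows the graph is connected. The eigenvalues sum to 56, which equals trace(L) = 2|E|.

[0, 8, 8, 8, 8, 8, 8, 8]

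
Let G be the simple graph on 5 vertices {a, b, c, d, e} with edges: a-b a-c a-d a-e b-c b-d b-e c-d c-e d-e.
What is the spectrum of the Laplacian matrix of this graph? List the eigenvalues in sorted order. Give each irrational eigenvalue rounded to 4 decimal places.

[0, 5, 5, 5, 5]

With the vertex order [a, b, c, d, e], the degrees are [4, 4, 4, 4, 4], giving D = diag(4, 4, 4, 4, 4) and L = D - A. Diagonalising L (or applying a numerical eigensolver to the 5x5 matrix) gives the spectrum above. The single zero eigenvalue shows the graph is connected. The eigenvalues sum to 20, which equals trace(L) = 2|E|.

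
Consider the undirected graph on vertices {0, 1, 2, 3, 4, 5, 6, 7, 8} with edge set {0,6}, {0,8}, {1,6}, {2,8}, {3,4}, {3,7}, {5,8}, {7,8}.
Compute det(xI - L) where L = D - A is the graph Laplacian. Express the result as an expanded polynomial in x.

With the vertex order [0, 1, 2, 3, 4, 5, 6, 7, 8], the degrees are [2, 1, 1, 2, 1, 1, 2, 2, 4], giving D = diag(2, 1, 1, 2, 1, 1, 2, 2, 4) and L = D - A. L has integer entries, so p(x) = det(xI - L) has integer coefficients. Expanding the determinant yields x^9 - 16x^8 + 102x^7 - 336x^6 + 619x^5 - 644x^4 + 361x^3 - 96x^2 + 9x. Since p(0) = det(-L) = 0, x divides p(x).

x^9 - 16x^8 + 102x^7 - 336x^6 + 619x^5 - 644x^4 + 361x^3 - 96x^2 + 9x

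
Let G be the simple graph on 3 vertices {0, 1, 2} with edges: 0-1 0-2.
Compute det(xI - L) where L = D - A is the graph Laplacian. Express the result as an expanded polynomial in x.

x^3 - 4x^2 + 3x

With the vertex order [0, 1, 2], the degrees are [2, 1, 1], giving D = diag(2, 1, 1) and L = D - A. The eigenvalues of L are [0, 1, 3]; the characteristic polynomial is the product of (x - lambda_i), which multiplies out to x^3 - 4x^2 + 3x. The coefficient of x^2 equals -trace(L) = -4, matching the sum of degrees. The largest eigenvalue, 3, is at most the vertex count 3.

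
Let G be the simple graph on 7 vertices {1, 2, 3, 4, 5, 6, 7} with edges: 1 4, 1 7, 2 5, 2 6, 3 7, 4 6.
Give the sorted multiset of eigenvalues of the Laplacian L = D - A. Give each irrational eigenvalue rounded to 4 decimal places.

[0, 0.1981, 0.7530, 1.5550, 2.4450, 3.2470, 3.8019]

With the vertex order [1, 2, 3, 4, 5, 6, 7], the degrees are [2, 2, 1, 2, 1, 2, 2], giving D = diag(2, 2, 1, 2, 1, 2, 2) and L = D - A. Since every row of L sums to 0, the all-ones vector is in the kernel and 0 is an eigenvalue. There is one zero in the spectrum, matching the 1 component.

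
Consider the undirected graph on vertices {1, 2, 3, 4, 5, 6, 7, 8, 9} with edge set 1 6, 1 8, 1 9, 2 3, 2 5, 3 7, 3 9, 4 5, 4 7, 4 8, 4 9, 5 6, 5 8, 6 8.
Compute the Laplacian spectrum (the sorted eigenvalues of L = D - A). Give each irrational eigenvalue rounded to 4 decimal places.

Reading degrees in the order [1, 2, 3, 4, 5, 6, 7, 8, 9] gives [3, 2, 3, 4, 4, 3, 2, 4, 3]; set D = diag(3, 2, 3, 4, 4, 3, 2, 4, 3) and form L = D - A. Since every row of L sums to 0, the all-ones vector is in the kernel and 0 is an eigenvalue. The single zero eigenvalue shows the graph is connected. By the matrix-tree theorem the graph has (1/9) * product of the nonzero eigenvalues = 807 spanning trees.

[0, 1.0734, 1.6326, 2.2655, 3.1464, 3.9392, 4.5727, 5.4817, 5.8884]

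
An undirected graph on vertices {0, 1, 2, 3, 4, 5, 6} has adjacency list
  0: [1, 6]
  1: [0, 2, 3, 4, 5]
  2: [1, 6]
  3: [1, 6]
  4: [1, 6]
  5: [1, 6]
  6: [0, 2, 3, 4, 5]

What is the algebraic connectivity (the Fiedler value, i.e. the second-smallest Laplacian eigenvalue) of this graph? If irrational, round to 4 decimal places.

Each diagonal entry of L is the vertex degree and each off-diagonal entry is -1 where an edge is present, 0 otherwise; in the order [0, 1, 2, 3, 4, 5, 6] the diagonal is [2, 5, 2, 2, 2, 2, 5]. The smallest Laplacian eigenvalue is always 0. The next one, lambda_2 = 2, measures how hard the graph is to disconnect: larger values mean better connectivity.

2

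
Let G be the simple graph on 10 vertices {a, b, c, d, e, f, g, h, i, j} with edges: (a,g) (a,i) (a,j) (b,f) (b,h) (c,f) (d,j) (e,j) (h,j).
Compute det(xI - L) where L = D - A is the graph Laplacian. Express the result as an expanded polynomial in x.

x^10 - 18x^9 + 132x^8 - 514x^7 + 1162x^6 - 1570x^5 + 1258x^4 - 568x^3 + 127x^2 - 10x

Reading degrees in the order [a, b, c, d, e, f, g, h, i, j] gives [3, 2, 1, 1, 1, 2, 1, 2, 1, 4]; set D = diag(3, 2, 1, 1, 1, 2, 1, 2, 1, 4) and form L = D - A. Computing det(xI - L) by cofactor expansion (or equivalently via sum-over-permutations) gives x^10 - 18x^9 + 132x^8 - 514x^7 + 1162x^6 - 1570x^5 + 1258x^4 - 568x^3 + 127x^2 - 10x. The coefficient of x^9 equals -trace(L) = -18, matching the sum of degrees. By the matrix-tree theorem the graph has (1/10) * product of the nonzero eigenvalues = 1 spanning tree.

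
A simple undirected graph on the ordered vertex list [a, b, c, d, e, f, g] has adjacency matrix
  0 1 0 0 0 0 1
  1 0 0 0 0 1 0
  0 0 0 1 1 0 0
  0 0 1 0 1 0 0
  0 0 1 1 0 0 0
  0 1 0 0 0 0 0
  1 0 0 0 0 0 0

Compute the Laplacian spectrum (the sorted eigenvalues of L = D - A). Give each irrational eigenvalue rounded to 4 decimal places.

[0, 0, 0.5858, 2, 3, 3, 3.4142]

Each diagonal entry of L is the vertex degree and each off-diagonal entry is -1 where an edge is present, 0 otherwise; in the order [a, b, c, d, e, f, g] the diagonal is [2, 2, 2, 2, 2, 1, 1]. Diagonalising L (or applying a numerical eigensolver to the 7x7 matrix) gives the spectrum above. The 2 zero eigenvalues correspond to the 2 connected components. There are 2 zeros in the spectrum, matching the 2 components. The eigenvalues sum to 12, which equals trace(L) = 2|E|.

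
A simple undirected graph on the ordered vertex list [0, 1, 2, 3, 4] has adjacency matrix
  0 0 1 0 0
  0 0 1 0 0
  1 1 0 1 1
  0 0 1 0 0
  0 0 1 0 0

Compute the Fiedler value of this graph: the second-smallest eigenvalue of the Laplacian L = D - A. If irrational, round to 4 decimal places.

1

Reading degrees in the order [0, 1, 2, 3, 4] gives [1, 1, 4, 1, 1]; set D = diag(1, 1, 4, 1, 1) and form L = D - A. Computing the eigenvalues of L and sorting gives [0, 1, 1, 1, 5]. The Fiedler value lambda_2 = 1 is strictly positive, so the graph is connected. By the matrix-tree theorem the graph has (1/5) * product of the nonzero eigenvalues = 1 spanning tree. The eigenvalues sum to 8, which equals trace(L) = 2|E|.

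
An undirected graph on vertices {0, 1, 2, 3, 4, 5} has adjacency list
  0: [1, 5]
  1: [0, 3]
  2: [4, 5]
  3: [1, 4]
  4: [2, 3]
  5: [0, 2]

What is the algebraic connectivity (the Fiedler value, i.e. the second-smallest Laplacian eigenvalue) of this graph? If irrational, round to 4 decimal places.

1

With the vertex order [0, 1, 2, 3, 4, 5], the degrees are [2, 2, 2, 2, 2, 2], giving D = diag(2, 2, 2, 2, 2, 2) and L = D - A. The sorted Laplacian eigenvalues are [0, 1, 1, 3, 3, 4]; the algebraic connectivity is the second entry, 1. The eigenvalues sum to 12, which equals trace(L) = 2|E|.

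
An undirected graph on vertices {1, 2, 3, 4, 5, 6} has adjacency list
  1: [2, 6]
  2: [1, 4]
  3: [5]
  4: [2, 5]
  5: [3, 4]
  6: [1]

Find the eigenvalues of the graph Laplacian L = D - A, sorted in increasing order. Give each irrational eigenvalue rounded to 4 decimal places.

[0, 0.2679, 1, 2, 3, 3.7321]

Reading degrees in the order [1, 2, 3, 4, 5, 6] gives [2, 2, 1, 2, 2, 1]; set D = diag(2, 2, 1, 2, 2, 1) and form L = D - A. L is symmetric positive semidefinite, so every eigenvalue is real and nonnegative. There is one zero in the spectrum, matching the 1 component. By the matrix-tree theorem the graph has (1/6) * product of the nonzero eigenvalues = 1 spanning tree.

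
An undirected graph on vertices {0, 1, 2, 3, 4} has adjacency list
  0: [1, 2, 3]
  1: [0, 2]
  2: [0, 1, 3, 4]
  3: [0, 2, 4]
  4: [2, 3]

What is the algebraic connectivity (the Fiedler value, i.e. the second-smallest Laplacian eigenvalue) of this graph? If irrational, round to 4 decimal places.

With the vertex order [0, 1, 2, 3, 4], the degrees are [3, 2, 4, 3, 2], giving D = diag(3, 2, 4, 3, 2) and L = D - A. Computing the eigenvalues of L and sorting gives [0, 1.5858, 3, 4.4142, 5]. The Fiedler value lambda_2 = 1.5858 is strictly positive, so the graph is connected. The largest eigenvalue, 5, is at most the vertex count 5. By the matrix-tree theorem the graph has (1/5) * product of the nonzero eigenvalues = 21 spanning trees.

1.5858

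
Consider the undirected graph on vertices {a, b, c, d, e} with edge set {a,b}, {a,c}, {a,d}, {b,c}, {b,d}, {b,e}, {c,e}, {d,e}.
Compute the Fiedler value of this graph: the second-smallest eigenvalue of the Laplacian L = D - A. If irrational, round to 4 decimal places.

3

Reading degrees in the order [a, b, c, d, e] gives [3, 4, 3, 3, 3]; set D = diag(3, 4, 3, 3, 3) and form L = D - A. The sorted Laplacian eigenvalues are [0, 3, 3, 5, 5]; the algebraic connectivity is the second entry, 3. The eigenvalues sum to 16, which equals trace(L) = 2|E|.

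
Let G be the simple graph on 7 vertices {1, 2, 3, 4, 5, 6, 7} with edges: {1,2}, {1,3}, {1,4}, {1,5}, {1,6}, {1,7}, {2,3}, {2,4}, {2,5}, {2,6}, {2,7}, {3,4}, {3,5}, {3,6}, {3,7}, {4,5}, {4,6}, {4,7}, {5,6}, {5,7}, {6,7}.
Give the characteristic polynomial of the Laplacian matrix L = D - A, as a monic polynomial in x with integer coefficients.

Reading degrees in the order [1, 2, 3, 4, 5, 6, 7] gives [6, 6, 6, 6, 6, 6, 6]; set D = diag(6, 6, 6, 6, 6, 6, 6) and form L = D - A. Computing det(xI - L) by cofactor expansion (or equivalently via sum-over-permutations) gives x^7 - 42x^6 + 735x^5 - 6860x^4 + 36015x^3 - 100842x^2 + 117649x. The constant term is 0 because L is singular (the all-ones vector lies in its kernel). The eigenvalues sum to 42, which equals trace(L) = 2|E|. There is one zero in the spectrum, matching the 1 component.

x^7 - 42x^6 + 735x^5 - 6860x^4 + 36015x^3 - 100842x^2 + 117649x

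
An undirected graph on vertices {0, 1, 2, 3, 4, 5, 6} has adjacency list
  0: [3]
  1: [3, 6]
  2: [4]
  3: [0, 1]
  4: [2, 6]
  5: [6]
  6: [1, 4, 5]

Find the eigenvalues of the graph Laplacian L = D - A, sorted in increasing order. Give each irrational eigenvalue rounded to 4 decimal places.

[0, 0.2603, 0.6262, 1.4055, 2.2742, 3.0996, 4.3342]

With the vertex order [0, 1, 2, 3, 4, 5, 6], the degrees are [1, 2, 1, 2, 2, 1, 3], giving D = diag(1, 2, 1, 2, 2, 1, 3) and L = D - A. The multiplicity of 0 as a Laplacian eigenvalue equals the number of connected components. The single zero eigenvalue shows the graph is connected. By the matrix-tree theorem the graph has (1/7) * product of the nonzero eigenvalues = 1 spanning tree.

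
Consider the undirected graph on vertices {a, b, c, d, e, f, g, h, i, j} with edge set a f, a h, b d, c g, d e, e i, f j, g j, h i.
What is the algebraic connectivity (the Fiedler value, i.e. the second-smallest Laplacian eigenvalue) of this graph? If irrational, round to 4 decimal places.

0.0979

With the vertex order [a, b, c, d, e, f, g, h, i, j], the degrees are [2, 1, 1, 2, 2, 2, 2, 2, 2, 2], giving D = diag(2, 1, 1, 2, 2, 2, 2, 2, 2, 2) and L = D - A. The smallest Laplacian eigenvalue is always 0. The next one, lambda_2 = 0.0979, measures how hard the graph is to disconnect: larger values mean better connectivity. There is one zero in the spectrum, matching the 1 component. The largest eigenvalue, 3.9021, is at most the vertex count 10.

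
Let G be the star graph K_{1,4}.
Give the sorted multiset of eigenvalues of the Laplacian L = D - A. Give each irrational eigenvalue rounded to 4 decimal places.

[0, 1, 1, 1, 5]

The graph has 5 vertices and degree multiset [4, 1, 1, 1, 1]; D is the diagonal matrix of degrees and L = D - A. Diagonalising L (or applying a numerical eigensolver to the 5x5 matrix) gives the spectrum above. The single zero eigenvalue shows the graph is connected. There is one zero in the spectrum, matching the 1 component. By the matrix-tree theorem the graph has (1/5) * product of the nonzero eigenvalues = 1 spanning tree.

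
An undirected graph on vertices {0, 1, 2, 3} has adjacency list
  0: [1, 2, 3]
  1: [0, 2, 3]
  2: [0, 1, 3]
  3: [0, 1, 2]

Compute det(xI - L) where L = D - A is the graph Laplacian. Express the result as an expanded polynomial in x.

With the vertex order [0, 1, 2, 3], the degrees are [3, 3, 3, 3], giving D = diag(3, 3, 3, 3) and L = D - A. Computing det(xI - L) by cofactor expansion (or equivalently via sum-over-permutations) gives x^4 - 12x^3 + 48x^2 - 64x. The coefficient of x^3 equals -trace(L) = -12, matching the sum of degrees. By the matrix-tree theorem the graph has (1/4) * product of the nonzero eigenvalues = 16 spanning trees.

x^4 - 12x^3 + 48x^2 - 64x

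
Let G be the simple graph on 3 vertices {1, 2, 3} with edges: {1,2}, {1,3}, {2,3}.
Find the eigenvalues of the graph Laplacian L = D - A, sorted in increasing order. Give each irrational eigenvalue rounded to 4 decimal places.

[0, 3, 3]

Each diagonal entry of L is the vertex degree and each off-diagonal entry is -1 where an edge is present, 0 otherwise; in the order [1, 2, 3] the diagonal is [2, 2, 2]. Diagonalising L (or applying a numerical eigensolver to the 3x3 matrix) gives the spectrum above.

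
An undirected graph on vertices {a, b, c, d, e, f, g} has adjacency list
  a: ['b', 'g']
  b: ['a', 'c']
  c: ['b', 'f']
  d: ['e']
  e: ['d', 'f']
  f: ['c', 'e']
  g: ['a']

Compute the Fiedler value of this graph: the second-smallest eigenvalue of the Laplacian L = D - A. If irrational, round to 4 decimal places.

With the vertex order [a, b, c, d, e, f, g], the degrees are [2, 2, 2, 1, 2, 2, 1], giving D = diag(2, 2, 2, 1, 2, 2, 1) and L = D - A. Computing the eigenvalues of L and sorting gives [0, 0.1981, 0.7530, 1.5550, 2.4450, 3.2470, 3.8019]. The Fiedler value lambda_2 = 0.1981 is strictly positive, so the graph is connected. The eigenvalues sum to 12, which equals trace(L) = 2|E|.

0.1981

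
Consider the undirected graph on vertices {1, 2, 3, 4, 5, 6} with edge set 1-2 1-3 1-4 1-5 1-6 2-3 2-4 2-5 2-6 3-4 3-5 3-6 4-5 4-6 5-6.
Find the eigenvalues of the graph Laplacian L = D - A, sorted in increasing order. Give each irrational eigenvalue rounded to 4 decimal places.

With the vertex order [1, 2, 3, 4, 5, 6], the degrees are [5, 5, 5, 5, 5, 5], giving D = diag(5, 5, 5, 5, 5, 5) and L = D - A. The multiplicity of 0 as a Laplacian eigenvalue equals the number of connected components. The single zero eigenvalue shows the graph is connected.

[0, 6, 6, 6, 6, 6]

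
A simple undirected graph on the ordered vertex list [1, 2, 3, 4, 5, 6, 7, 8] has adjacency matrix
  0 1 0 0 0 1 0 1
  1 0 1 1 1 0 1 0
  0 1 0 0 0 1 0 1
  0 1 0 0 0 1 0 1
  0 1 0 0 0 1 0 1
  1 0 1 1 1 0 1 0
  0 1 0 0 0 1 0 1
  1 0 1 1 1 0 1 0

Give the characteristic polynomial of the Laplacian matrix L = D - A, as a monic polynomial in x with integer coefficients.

x^8 - 30x^7 + 375x^6 - 2540x^5 + 10095x^4 - 23598x^3 + 30105x^2 - 16200x

Each diagonal entry of L is the vertex degree and each off-diagonal entry is -1 where an edge is present, 0 otherwise; in the order [1, 2, 3, 4, 5, 6, 7, 8] the diagonal is [3, 5, 3, 3, 3, 5, 3, 5]. L has integer entries, so p(x) = det(xI - L) has integer coefficients. Expanding the determinant yields x^8 - 30x^7 + 375x^6 - 2540x^5 + 10095x^4 - 23598x^3 + 30105x^2 - 16200x. The coefficient of x^7 equals -trace(L) = -30, matching the sum of degrees. There is one zero in the spectrum, matching the 1 component.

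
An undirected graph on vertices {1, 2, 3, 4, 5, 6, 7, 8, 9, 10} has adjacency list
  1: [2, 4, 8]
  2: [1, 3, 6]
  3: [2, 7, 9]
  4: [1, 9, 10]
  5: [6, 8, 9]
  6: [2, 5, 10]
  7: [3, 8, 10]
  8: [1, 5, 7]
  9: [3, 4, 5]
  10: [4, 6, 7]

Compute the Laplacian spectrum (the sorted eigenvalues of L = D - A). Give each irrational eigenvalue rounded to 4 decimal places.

[0, 2, 2, 2, 2, 2, 5, 5, 5, 5]

Each diagonal entry of L is the vertex degree and each off-diagonal entry is -1 where an edge is present, 0 otherwise; in the order [1, 2, 3, 4, 5, 6, 7, 8, 9, 10] the diagonal is [3, 3, 3, 3, 3, 3, 3, 3, 3, 3]. Diagonalising L (or applying a numerical eigensolver to the 10x10 matrix) gives the spectrum above. The single zero eigenvalue shows the graph is connected. The eigenvalues sum to 30, which equals trace(L) = 2|E|. There is one zero in the spectrum, matching the 1 component.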